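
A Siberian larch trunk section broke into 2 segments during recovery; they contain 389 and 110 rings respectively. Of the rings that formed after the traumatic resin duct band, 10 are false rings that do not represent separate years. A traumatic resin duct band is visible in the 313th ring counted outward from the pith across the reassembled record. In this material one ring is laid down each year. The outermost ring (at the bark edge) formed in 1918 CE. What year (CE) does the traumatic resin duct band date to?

Total rings = 389 + 110 = 499.
499 − 313 = 186 rings lie beyond the traumatic resin duct band toward the bark edge.
186 − 10 false = 176 true rings after the traumatic resin duct band.
Counting back 176 years from 1918 CE places the traumatic resin duct band in 1918 − 176 = 1742 CE.

1742 CE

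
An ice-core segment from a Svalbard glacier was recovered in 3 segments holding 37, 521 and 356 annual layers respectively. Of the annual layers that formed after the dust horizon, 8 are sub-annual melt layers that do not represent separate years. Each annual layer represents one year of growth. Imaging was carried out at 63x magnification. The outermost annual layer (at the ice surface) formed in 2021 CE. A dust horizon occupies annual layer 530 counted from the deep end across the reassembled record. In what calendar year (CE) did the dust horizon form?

1645 CE

Total annual layers = 37 + 521 + 356 = 914.
The dust horizon sits at annual layer 530 from the deep end, so 914 − 530 = 384 annual layers formed after it.
Removing the 8 false annual layers leaves 384 − 8 = 376 true annual layers beyond the dust horizon.
Counting back 376 years from 2021 CE places the dust horizon in 2021 − 376 = 1645 CE.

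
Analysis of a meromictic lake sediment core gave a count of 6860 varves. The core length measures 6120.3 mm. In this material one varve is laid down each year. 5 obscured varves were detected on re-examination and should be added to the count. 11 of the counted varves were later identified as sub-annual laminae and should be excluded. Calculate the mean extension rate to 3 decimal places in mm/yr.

0.893 mm/yr

After corrections the count is 6860 − 11 + 5 = 6854 varves.
Mean rate = 6120.3 mm / 6854 years ≈ 0.893 mm/yr.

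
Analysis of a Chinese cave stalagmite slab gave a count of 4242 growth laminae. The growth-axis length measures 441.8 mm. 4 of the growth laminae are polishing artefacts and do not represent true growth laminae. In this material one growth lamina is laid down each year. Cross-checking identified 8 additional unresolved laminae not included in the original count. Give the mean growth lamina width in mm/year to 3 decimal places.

After corrections the count is 4242 − 4 + 8 = 4246 growth laminae.
Mean rate = 441.8 mm / 4246 years ≈ 0.104 mm/year.

0.104 mm/year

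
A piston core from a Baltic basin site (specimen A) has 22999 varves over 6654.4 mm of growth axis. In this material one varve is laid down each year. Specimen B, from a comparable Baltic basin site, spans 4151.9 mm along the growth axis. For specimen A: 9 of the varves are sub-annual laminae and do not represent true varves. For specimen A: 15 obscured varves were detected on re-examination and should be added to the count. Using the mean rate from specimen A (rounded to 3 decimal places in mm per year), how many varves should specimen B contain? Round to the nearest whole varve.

14366 varves

Specimen A: after corrections the count is 22999 − 9 + 15 = 23005 varves.
A: 6654.4 mm over 23005 years gives 6654.4 / 23005 ≈ 0.289 mm/yr.
B spans 4151.9 / 0.289 = 14366.44 years ≈ 14366 varves.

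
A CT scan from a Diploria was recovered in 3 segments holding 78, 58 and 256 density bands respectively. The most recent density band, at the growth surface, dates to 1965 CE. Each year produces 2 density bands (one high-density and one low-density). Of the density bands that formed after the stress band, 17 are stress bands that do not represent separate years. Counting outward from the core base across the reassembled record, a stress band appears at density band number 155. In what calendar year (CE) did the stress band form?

1855 CE

Total density bands = 78 + 58 + 256 = 392.
Between density band 155 and the growth surface there are 392 − 155 = 237 density bands.
Removing the 17 false density bands leaves 237 − 17 = 220 true density bands beyond the stress band.
220 density bands at 2 per year is 220 / 2 = 110 years.
Counting back 110 years from 1965 CE places the stress band in 1965 − 110 = 1855 CE.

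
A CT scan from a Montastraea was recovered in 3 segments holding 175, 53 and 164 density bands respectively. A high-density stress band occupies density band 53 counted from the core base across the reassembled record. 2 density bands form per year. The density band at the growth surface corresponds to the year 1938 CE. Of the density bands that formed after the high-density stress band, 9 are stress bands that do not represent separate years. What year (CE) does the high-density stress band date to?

Total density bands = 175 + 53 + 164 = 392.
392 − 53 = 339 density bands lie beyond the high-density stress band toward the growth surface.
Excluding 9 false density bands: 339 − 9 = 330.
Dividing by 2 density bands per year: 330 / 2 = 165 years.
Counting back 165 years from 1938 CE places the high-density stress band in 1938 − 165 = 1773 CE.

1773 CE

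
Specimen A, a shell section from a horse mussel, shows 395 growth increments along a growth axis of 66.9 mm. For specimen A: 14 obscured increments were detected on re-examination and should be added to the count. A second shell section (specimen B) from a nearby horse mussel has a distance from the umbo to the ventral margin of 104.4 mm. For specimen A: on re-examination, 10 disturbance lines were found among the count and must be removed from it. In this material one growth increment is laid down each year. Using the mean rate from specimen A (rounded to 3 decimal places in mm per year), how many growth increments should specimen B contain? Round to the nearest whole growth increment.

Specimen A: after corrections the count is 395 − 10 + 14 = 399 growth increments.
A: Extension rate ≈ 66.9 / 399 = 0.168 mm/yr.
For B, 104.4 / 0.168 = 621.43 years ≈ 621 growth increments.

621 growth increments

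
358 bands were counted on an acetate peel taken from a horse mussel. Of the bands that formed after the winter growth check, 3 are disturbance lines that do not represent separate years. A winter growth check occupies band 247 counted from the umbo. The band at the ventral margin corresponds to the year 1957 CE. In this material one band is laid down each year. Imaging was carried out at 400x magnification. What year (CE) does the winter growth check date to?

1849 CE

358 − 247 = 111 bands lie beyond the winter growth check toward the ventral margin.
111 − 3 false = 108 true bands after the winter growth check.
The band at the ventral margin is 1957 CE, so the winter growth check dates to 1957 − 108 = 1849 CE.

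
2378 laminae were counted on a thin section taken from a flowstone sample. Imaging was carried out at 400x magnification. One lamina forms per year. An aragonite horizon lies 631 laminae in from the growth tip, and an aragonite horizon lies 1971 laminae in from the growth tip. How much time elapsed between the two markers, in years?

1340 years

Separation: 1971 − 631 = 1340 laminae.
One lamina per year makes the interval 1340 years.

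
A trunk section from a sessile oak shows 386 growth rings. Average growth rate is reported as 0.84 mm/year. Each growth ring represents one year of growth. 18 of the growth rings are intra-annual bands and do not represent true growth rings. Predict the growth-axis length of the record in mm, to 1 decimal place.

309.1 mm

Adjusted count: 386 − 18 = 368 growth rings.
Predicted length = 0.84 mm/year × 368 years = 309.1 mm.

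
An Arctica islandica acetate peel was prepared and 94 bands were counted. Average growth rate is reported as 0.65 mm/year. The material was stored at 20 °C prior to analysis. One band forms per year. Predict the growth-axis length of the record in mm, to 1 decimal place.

61.1 mm

94 years of growth are recorded.
Predicted length = 0.65 mm/year × 94 years = 61.1 mm.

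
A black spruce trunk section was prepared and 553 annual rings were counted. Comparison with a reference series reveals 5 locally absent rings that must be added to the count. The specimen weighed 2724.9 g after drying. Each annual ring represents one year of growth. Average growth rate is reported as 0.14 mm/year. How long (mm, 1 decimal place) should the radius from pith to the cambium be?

After corrections the count is 553 + 5 = 558 annual rings.
Predicted length = 0.14 mm/year × 558 years = 78.1 mm.

78.1 mm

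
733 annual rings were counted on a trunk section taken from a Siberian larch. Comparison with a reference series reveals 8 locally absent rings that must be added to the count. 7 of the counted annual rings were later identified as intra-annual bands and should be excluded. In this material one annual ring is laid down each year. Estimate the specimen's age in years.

734 years

True annual ring count = 733 − 7 + 8 = 734.
At one annual ring per year, that is 734 years.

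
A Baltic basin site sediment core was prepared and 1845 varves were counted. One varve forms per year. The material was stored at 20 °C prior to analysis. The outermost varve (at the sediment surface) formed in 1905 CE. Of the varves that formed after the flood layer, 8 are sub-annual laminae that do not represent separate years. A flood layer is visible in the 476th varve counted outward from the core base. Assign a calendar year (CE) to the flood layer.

Between varve 476 and the sediment surface there are 1845 − 476 = 1369 varves.
Removing the 8 false varves leaves 1369 − 8 = 1361 true varves beyond the flood layer.
1905 − 1361 = 544 CE.

544 CE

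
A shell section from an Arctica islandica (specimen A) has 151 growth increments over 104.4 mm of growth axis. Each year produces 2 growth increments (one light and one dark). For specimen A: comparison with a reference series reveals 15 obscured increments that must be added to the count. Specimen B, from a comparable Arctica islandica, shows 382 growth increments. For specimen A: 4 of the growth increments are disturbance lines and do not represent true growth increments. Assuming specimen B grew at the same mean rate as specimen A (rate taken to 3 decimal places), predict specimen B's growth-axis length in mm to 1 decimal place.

Specimen A: true growth increment count = 151 − 4 + 15 = 162.
Specimen A: with 2 growth increments per year, 162 / 2 = 81 years.
A: Mean rate = 104.4 mm / 81 years ≈ 1.289 mm/year.
Specimen B: 382 growth increments at 2 per year is 382 / 2 = 191 years. Length of B = 1.289 × 191 = 246.2 mm.

246.2 mm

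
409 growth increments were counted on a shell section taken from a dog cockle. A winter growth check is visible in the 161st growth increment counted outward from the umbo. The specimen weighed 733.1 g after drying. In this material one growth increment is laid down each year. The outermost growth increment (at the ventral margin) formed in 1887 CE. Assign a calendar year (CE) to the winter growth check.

Between growth increment 161 and the ventral margin there are 409 − 161 = 248 growth increments.
1887 − 248 = 1639 CE.

1639 CE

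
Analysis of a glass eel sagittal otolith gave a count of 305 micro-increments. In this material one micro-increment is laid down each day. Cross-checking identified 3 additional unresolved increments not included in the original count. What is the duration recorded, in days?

308 d

Adjusted count: 305 + 3 = 308 micro-increments.
One micro-increment per day makes the duration 308 days.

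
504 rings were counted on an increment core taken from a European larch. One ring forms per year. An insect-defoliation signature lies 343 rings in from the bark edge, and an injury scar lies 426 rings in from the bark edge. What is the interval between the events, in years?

83 years

Separation: 426 − 343 = 83 rings.
That is 83 years at one ring per year.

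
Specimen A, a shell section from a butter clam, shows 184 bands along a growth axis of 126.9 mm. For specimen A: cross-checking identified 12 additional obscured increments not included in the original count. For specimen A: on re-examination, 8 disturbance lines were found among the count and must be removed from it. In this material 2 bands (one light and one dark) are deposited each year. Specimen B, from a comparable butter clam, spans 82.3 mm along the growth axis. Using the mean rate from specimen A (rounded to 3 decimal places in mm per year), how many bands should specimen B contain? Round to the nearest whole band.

122 bands

Specimen A: correcting the raw count gives 184 − 8 + 12 = 188 true bands.
Specimen A: 188 bands at 2 per year is 188 / 2 = 94 years.
A: Mean rate = 126.9 mm / 94 years ≈ 1.350 mm/year.
Specimen B: 82.3 mm / 1.350 mm per year = 60.96 years; at 2 bands per year that is 60.96 × 2 ≈ 122 bands.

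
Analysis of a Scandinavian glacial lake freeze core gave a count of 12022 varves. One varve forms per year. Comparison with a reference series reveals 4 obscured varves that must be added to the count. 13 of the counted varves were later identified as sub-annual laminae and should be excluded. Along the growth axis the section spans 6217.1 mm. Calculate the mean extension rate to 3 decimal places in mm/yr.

True varve count = 12022 − 13 + 4 = 12013.
Mean rate = 6217.1 mm / 12013 years ≈ 0.518 mm/yr.

0.518 mm/yr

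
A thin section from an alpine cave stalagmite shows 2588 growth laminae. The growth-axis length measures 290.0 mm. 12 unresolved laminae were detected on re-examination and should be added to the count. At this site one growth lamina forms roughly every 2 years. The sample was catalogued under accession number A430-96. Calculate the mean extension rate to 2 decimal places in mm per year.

After corrections the count is 2588 + 12 = 2600 growth laminae.
Multiplying by 2 years per growth lamina: 2600 × 2 = 5200 years.
Mean rate = 290.0 mm / 5200 years ≈ 0.06 mm per year.

0.06 mm per year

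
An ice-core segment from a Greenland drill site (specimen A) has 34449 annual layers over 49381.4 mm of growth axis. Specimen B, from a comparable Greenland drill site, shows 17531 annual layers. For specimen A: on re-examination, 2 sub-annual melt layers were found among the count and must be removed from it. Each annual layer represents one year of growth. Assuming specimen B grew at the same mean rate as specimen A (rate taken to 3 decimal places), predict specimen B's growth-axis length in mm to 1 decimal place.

Specimen A: correcting the raw count gives 34449 − 2 = 34447 true annual layers.
A: Mean rate = 49381.4 mm / 34447 years ≈ 1.434 mm per year.
Length of B = 1.434 × 17531 = 25139.5 mm.

25139.5 mm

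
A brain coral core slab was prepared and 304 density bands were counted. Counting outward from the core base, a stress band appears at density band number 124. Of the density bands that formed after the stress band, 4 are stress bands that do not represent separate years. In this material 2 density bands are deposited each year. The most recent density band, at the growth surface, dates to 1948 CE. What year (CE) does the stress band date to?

Between density band 124 and the growth surface there are 304 − 124 = 180 density bands.
Excluding 4 false density bands: 180 − 4 = 176.
With 2 density bands per year, 176 / 2 = 88 years.
Counting back 88 years from 1948 CE places the stress band in 1948 − 88 = 1860 CE.

1860 CE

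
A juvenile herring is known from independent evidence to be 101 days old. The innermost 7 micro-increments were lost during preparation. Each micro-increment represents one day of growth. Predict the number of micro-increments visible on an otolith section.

At one micro-increment per day, 101 days correspond to 101 micro-increments.
Less the 7 uncaptured micro-increments: 101 − 7 = 94.

94 micro-increments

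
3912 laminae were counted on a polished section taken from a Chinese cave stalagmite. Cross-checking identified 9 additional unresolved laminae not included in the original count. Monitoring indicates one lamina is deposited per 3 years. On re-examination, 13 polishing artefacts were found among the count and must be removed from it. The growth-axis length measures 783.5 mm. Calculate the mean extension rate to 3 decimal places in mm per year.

Adjusted count: 3912 − 13 + 9 = 3908 laminae.
3908 laminae at 3 years each span 3908 × 3 = 11724 years.
Extension rate ≈ 783.5 / 11724 = 0.067 mm per year.

0.067 mm per year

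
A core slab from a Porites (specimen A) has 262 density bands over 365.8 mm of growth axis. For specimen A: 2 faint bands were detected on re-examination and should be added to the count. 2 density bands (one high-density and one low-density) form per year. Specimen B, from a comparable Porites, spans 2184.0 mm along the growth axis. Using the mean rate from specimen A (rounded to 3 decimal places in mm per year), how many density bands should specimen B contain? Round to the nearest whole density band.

1576 density bands

Specimen A: correcting the raw count gives 262 + 2 = 264 true density bands.
Specimen A: 264 density bands at 2 per year is 264 / 2 = 132 years.
A: Mean rate = 365.8 mm / 132 years ≈ 2.771 mm per year.
Specimen B: 2184.0 mm / 2.771 mm per year = 788.16 years; at 2 density bands per year that is 788.16 × 2 ≈ 1576 density bands.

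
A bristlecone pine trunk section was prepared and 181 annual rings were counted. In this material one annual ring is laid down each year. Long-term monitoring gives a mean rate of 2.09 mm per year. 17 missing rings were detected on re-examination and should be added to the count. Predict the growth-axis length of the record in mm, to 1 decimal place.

413.8 mm

After corrections the count is 181 + 17 = 198 annual rings.
198 years at 2.09 mm/year gives 2.09 × 198 = 413.8 mm.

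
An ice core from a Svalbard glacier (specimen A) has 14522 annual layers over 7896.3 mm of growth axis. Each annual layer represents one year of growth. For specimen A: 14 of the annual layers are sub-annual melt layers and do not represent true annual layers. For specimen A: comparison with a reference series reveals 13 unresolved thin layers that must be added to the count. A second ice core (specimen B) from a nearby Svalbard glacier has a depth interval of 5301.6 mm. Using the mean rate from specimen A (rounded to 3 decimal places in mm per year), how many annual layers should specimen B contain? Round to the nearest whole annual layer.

Specimen A: correcting the raw count gives 14522 − 14 + 13 = 14521 true annual layers.
A: Extension rate ≈ 7896.3 / 14521 = 0.544 mm/yr.
For B, 5301.6 / 0.544 = 9745.59 years ≈ 9746 annual layers.

9746 annual layers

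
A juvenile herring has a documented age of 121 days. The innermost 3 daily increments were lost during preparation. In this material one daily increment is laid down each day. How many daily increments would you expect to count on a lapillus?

One daily increment per day gives 121 daily increments over 121 days.
121 − 3 missed = 118 daily increments expected in the prepared section.

118 daily increments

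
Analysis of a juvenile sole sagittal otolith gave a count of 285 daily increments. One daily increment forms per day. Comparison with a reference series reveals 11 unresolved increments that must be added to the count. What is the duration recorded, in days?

296 d

After corrections the count is 285 + 11 = 296 daily increments.
One daily increment per day makes the duration 296 days.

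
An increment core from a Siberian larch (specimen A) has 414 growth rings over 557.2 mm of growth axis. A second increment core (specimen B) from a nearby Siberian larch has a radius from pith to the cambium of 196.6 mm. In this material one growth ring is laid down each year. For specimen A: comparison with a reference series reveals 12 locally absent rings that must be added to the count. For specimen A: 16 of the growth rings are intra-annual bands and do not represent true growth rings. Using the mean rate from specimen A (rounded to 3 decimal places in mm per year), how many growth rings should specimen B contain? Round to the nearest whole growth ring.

Specimen A: after corrections the count is 414 − 16 + 12 = 410 growth rings.
A: Mean rate = 557.2 mm / 410 years ≈ 1.359 mm/yr.
Specimen B: 196.6 mm / 1.359 mm per year = 144.67 years ≈ 145 growth rings.

145 growth rings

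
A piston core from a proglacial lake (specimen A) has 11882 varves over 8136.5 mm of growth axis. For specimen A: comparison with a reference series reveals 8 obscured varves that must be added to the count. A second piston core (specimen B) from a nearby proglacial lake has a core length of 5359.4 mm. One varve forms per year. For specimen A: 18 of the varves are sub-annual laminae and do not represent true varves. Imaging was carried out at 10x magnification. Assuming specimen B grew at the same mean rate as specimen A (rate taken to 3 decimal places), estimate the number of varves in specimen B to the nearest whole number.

7824 varves

Specimen A: after corrections the count is 11882 − 18 + 8 = 11872 varves.
A: 8136.5 mm over 11872 years gives 8136.5 / 11872 ≈ 0.685 mm per year.
Specimen B: 5359.4 mm / 0.685 mm per year = 7823.94 years ≈ 7824 varves.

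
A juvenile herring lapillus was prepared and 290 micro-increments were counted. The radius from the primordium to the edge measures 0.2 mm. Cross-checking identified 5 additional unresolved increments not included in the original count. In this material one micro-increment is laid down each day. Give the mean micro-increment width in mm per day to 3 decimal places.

0.001 mm per day

True micro-increment count = 290 + 5 = 295.
0.2 mm over 295 days gives 0.2 / 295 ≈ 0.001 mm per day.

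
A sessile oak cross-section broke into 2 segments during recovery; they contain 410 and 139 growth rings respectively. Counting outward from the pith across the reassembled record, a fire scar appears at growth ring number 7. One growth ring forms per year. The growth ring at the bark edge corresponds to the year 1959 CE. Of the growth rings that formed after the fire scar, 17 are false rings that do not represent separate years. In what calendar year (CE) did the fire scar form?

Total growth rings = 410 + 139 = 549.
549 − 7 = 542 growth rings lie beyond the fire scar toward the bark edge.
Excluding 17 false growth rings: 542 − 17 = 525.
Counting back 525 years from 1959 CE places the fire scar in 1959 − 525 = 1434 CE.

1434 CE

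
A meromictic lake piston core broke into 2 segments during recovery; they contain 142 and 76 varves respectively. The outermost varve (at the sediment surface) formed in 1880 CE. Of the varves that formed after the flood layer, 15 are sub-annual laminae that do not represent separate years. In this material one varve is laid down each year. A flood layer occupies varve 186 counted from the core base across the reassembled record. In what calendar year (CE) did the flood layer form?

1863 CE

Total varves = 142 + 76 = 218.
The flood layer sits at varve 186 from the core base, so 218 − 186 = 32 varves formed after it.
Removing the 15 false varves leaves 32 − 15 = 17 true varves beyond the flood layer.
The varve at the sediment surface is 1880 CE, so the flood layer dates to 1880 − 17 = 1863 CE.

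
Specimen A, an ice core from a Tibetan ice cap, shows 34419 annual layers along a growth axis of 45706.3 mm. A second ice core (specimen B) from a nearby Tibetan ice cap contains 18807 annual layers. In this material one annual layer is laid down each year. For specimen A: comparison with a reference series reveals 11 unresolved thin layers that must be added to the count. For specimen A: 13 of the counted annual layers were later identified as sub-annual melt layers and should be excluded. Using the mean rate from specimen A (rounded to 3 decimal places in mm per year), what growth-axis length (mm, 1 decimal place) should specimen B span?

24975.7 mm

Specimen A: adjusted count: 34419 − 13 + 11 = 34417 annual layers.
A: Extension rate ≈ 45706.3 / 34417 = 1.328 mm/yr.
For B, 1.328 mm/year × 18807 years = 24975.7 mm.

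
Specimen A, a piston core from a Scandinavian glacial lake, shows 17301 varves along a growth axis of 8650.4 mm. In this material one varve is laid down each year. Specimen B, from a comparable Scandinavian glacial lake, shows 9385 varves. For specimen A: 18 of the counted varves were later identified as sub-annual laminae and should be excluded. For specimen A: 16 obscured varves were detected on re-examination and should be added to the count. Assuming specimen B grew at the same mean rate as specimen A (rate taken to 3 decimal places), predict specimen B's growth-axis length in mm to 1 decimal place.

Specimen A: adjusted count: 17301 − 18 + 16 = 17299 varves.
A: 8650.4 mm over 17299 years gives 8650.4 / 17299 ≈ 0.500 mm per year.
For B, 0.500 mm/year × 9385 years = 4692.5 mm.

4692.5 mm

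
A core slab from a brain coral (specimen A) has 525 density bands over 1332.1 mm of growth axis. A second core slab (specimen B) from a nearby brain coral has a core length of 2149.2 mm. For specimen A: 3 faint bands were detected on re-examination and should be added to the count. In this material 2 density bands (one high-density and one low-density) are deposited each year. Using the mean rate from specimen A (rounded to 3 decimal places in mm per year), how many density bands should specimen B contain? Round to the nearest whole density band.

Specimen A: true density band count = 525 + 3 = 528.
Specimen A: 528 density bands at 2 per year is 528 / 2 = 264 years.
A: 1332.1 mm over 264 years gives 1332.1 / 264 ≈ 5.046 mm/yr.
Specimen B: 2149.2 mm / 5.046 mm per year = 425.92 years; at 2 density bands per year that is 425.92 × 2 ≈ 852 density bands.

852 density bands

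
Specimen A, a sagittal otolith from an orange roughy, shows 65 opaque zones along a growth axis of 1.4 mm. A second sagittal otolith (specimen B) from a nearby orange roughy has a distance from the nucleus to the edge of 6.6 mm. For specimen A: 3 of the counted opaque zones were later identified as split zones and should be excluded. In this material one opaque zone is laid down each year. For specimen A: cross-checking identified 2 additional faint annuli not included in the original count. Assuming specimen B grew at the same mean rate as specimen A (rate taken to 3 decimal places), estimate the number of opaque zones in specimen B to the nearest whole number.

Specimen A: correcting the raw count gives 65 − 3 + 2 = 64 true opaque zones.
A: 1.4 mm over 64 years gives 1.4 / 64 ≈ 0.022 mm/year.
For B, 6.6 / 0.022 = 300.00 years ≈ 300 opaque zones.

300 opaque zones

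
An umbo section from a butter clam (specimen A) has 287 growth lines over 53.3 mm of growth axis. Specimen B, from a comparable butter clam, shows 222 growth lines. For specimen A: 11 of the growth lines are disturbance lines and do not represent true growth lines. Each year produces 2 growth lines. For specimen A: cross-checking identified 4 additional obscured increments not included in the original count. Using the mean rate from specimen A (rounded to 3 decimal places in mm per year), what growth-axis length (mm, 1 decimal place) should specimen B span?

42.3 mm

Specimen A: after corrections the count is 287 − 11 + 4 = 280 growth lines.
Specimen A: 280 growth lines at 2 per year is 280 / 2 = 140 years.
A: 53.3 mm over 140 years gives 53.3 / 140 ≈ 0.381 mm per year.
Specimen B: with 2 growth lines per year, 222 / 2 = 111 years. Length of B = 0.381 × 111 = 42.3 mm.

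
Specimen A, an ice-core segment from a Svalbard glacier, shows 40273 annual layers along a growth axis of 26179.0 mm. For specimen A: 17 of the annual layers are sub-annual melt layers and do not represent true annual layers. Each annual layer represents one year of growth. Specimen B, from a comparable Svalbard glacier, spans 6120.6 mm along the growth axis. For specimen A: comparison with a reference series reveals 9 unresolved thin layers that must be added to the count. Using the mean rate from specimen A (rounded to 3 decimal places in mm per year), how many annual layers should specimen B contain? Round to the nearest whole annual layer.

Specimen A: after corrections the count is 40273 − 17 + 9 = 40265 annual layers.
A: Mean rate = 26179.0 mm / 40265 years ≈ 0.650 mm/year.
For B, 6120.6 / 0.650 = 9416.31 years ≈ 9416 annual layers.

9416 annual layers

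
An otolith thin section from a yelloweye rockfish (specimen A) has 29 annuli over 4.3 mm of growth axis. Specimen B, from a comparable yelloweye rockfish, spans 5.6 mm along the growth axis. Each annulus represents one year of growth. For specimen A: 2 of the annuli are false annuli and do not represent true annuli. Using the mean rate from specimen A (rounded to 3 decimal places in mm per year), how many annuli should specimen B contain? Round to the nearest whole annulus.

35 annuli

Specimen A: adjusted count: 29 − 2 = 27 annuli.
A: Mean rate = 4.3 mm / 27 years ≈ 0.159 mm/year.
B spans 5.6 / 0.159 = 35.22 years ≈ 35 annuli.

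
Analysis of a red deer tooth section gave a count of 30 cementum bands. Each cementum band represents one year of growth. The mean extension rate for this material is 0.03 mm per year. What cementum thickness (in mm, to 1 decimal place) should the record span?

0.9 mm

30 years of growth are recorded.
30 years at 0.03 mm/year gives 0.03 × 30 = 0.9 mm.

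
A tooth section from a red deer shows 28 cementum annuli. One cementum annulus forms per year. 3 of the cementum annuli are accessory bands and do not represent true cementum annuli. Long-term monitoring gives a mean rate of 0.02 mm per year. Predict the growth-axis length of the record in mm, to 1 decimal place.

0.5 mm

True cementum annulus count = 28 − 3 = 25.
25 years at 0.02 mm/year gives 0.02 × 25 = 0.5 mm.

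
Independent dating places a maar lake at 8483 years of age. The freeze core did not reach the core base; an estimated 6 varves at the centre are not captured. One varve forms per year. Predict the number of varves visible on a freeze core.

At one varve per year, 8483 years correspond to 8483 varves.
Subtracting the 6 varves not captured gives 8483 − 6 = 8477 varves in the record.

8477 varves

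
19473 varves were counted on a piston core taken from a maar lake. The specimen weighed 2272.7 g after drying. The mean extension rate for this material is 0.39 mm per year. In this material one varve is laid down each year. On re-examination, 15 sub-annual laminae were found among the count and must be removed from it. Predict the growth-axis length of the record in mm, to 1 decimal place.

Adjusted count: 19473 − 15 = 19458 varves.
19458 years at 0.39 mm/year gives 0.39 × 19458 = 7588.6 mm.

7588.6 mm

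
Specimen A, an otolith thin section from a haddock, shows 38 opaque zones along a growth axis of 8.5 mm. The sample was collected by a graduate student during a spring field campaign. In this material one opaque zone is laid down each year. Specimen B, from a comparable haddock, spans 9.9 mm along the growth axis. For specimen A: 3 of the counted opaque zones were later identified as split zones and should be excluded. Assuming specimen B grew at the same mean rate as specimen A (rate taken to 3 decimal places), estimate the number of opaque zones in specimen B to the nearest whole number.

41 opaque zones

Specimen A: adjusted count: 38 − 3 = 35 opaque zones.
A: Extension rate ≈ 8.5 / 35 = 0.243 mm/yr.
B spans 9.9 / 0.243 = 40.74 years ≈ 41 opaque zones.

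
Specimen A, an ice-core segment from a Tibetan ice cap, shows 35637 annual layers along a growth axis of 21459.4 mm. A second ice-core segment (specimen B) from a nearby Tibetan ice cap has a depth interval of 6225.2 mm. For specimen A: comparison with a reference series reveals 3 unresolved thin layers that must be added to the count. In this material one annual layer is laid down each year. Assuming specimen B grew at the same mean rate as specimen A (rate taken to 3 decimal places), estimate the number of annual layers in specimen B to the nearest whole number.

Specimen A: true annual layer count = 35637 + 3 = 35640.
A: 21459.4 mm over 35640 years gives 21459.4 / 35640 ≈ 0.602 mm/year.
Specimen B: 6225.2 mm / 0.602 mm per year = 10340.86 years ≈ 10341 annual layers.

10341 annual layers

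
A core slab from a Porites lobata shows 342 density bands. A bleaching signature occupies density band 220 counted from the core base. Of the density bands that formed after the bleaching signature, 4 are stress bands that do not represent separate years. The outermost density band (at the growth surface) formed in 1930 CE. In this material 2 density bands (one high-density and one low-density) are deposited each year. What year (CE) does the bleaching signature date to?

Between density band 220 and the growth surface there are 342 − 220 = 122 density bands.
122 − 4 false = 118 true density bands after the bleaching signature.
With 2 density bands per year, 118 / 2 = 59 years.
Counting back 59 years from 1930 CE places the bleaching signature in 1930 − 59 = 1871 CE.

1871 CE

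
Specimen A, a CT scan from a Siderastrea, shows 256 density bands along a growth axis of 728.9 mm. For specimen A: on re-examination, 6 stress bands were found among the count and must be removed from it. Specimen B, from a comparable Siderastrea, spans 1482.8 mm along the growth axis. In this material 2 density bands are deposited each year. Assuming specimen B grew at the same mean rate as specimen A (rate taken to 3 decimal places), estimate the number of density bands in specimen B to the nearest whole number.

509 density bands

Specimen A: true density band count = 256 − 6 = 250.
Specimen A: with 2 density bands per year, 250 / 2 = 125 years.
A: Mean rate = 728.9 mm / 125 years ≈ 5.831 mm per year.
B spans 1482.8 / 5.831 = 254.30 years; at 2 density bands per year that is 254.30 × 2 ≈ 509 density bands.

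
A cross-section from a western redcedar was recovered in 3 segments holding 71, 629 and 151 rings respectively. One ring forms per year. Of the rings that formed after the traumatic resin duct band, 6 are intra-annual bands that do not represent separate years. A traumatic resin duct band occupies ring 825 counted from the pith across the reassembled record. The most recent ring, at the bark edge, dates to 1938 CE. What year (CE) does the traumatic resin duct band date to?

Total rings = 71 + 629 + 151 = 851.
851 − 825 = 26 rings lie beyond the traumatic resin duct band toward the bark edge.
26 − 6 false = 20 true rings after the traumatic resin duct band.
The ring at the bark edge is 1938 CE, so the traumatic resin duct band dates to 1938 − 20 = 1918 CE.

1918 CE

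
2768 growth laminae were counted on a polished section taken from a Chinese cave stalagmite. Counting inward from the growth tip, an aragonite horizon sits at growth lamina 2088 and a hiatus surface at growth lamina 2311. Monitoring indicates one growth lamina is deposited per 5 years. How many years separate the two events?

2311 − 2088 = 223 growth laminae lie between the two events.
Multiplying by 5 years per growth lamina: 223 × 5 = 1115 years.

1115 years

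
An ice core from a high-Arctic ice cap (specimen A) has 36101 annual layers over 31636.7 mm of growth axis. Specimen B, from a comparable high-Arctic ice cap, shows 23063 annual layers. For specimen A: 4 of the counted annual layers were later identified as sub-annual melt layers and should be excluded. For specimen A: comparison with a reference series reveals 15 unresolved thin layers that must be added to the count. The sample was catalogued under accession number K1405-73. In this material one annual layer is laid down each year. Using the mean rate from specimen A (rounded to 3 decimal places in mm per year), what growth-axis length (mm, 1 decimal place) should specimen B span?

20203.2 mm

Specimen A: true annual layer count = 36101 − 4 + 15 = 36112.
A: Mean rate = 31636.7 mm / 36112 years ≈ 0.876 mm/yr.
B's length ≈ 0.876 × 23063 = 20203.2 mm.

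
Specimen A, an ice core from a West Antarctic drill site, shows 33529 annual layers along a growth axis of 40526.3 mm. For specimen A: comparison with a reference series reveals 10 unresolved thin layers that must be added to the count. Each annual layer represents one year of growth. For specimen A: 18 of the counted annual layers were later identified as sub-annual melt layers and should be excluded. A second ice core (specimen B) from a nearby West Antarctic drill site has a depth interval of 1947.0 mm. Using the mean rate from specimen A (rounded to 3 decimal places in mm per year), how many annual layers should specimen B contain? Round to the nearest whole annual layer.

1610 annual layers

Specimen A: after corrections the count is 33529 − 18 + 10 = 33521 annual layers.
A: 40526.3 mm over 33521 years gives 40526.3 / 33521 ≈ 1.209 mm/yr.
For B, 1947.0 / 1.209 = 1610.42 years ≈ 1610 annual layers.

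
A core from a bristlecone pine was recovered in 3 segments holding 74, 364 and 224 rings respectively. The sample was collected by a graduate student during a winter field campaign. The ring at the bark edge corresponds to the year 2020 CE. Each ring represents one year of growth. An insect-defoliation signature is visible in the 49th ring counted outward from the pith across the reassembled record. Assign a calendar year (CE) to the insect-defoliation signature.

1407 CE

Total rings = 74 + 364 + 224 = 662.
662 − 49 = 613 rings lie beyond the insect-defoliation signature toward the bark edge.
The ring at the bark edge is 2020 CE, so the insect-defoliation signature dates to 2020 − 613 = 1407 CE.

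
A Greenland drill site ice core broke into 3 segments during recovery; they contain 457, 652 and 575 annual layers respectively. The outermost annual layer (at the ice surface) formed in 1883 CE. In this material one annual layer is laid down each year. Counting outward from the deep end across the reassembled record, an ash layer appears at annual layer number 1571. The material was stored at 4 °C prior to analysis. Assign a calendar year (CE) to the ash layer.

Total annual layers = 457 + 652 + 575 = 1684.
1684 − 1571 = 113 annual layers lie beyond the ash layer toward the ice surface.
The annual layer at the ice surface is 1883 CE, so the ash layer dates to 1883 − 113 = 1770 CE.

1770 CE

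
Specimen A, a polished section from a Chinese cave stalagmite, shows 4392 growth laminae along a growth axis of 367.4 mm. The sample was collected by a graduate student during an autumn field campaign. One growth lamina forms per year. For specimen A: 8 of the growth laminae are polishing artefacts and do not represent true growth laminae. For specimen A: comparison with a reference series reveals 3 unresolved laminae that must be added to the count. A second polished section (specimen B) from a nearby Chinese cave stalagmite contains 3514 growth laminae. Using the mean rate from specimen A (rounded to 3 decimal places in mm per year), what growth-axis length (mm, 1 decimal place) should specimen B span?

295.2 mm

Specimen A: true growth lamina count = 4392 − 8 + 3 = 4387.
A: Mean rate = 367.4 mm / 4387 years ≈ 0.084 mm per year.
Length of B = 0.084 × 3514 = 295.2 mm.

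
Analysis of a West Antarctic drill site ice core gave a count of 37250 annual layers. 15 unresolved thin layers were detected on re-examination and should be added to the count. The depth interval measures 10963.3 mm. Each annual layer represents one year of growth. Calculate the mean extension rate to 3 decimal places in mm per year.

After corrections the count is 37250 + 15 = 37265 annual layers.
Extension rate ≈ 10963.3 / 37265 = 0.294 mm per year.

0.294 mm per year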